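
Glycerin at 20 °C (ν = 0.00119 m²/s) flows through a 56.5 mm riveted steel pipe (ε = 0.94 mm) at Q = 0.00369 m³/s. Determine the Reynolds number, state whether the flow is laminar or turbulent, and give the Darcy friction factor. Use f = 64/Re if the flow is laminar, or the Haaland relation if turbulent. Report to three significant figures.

V = 4Q/(πD²) = 1.472 m/s
Re = VD/ν = 1.472·0.0565/0.00119 = 69.9
Re < 2300 → laminar → f = 64/Re = 0.9159

Re ≈ 69.9; laminar; f = 64/Re ≈ 0.916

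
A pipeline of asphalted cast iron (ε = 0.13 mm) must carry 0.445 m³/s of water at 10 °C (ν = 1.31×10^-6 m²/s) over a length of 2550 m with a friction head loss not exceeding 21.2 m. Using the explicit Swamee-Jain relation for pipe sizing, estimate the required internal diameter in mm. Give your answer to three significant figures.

Swamee-Jain (Type III): D = 0.66·[ε^1.25·(LQ²/(gh_f))^4.75 + ν·Q^9.4·(L/(gh_f))^5.2]^0.04
LQ²/(gh_f) = 2.428; L/(gh_f) = 12.26
Term 1 = ε^1.25·(…)^4.75 = 9.38×10^-4; Term 2 = ν·Q^9.4·(…)^5.2 = 2.97×10^-4
D = 0.66·(9.38×10^-4 + 2.97×10^-4)^0.04 = 0.5049 m = 505 mm
Check: V = 2.22 m/s, Re = 8.57×10^5, f = 0.01548, h_f = 19.7 m ≈ 21.2 m ✓

D ≈ 505 mm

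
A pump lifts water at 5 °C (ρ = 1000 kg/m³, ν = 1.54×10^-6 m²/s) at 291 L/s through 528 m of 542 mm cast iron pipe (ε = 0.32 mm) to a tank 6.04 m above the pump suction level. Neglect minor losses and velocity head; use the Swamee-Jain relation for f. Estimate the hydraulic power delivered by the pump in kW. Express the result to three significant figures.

P_hyd ≈ 21.4 kW

V = 4Q/(πD²) = 1.261 m/s; Re = 4.44×10^5; ε/D = 5.90×10^-4; f = 0.01842
h_f = f(L/D)V²/2g = 1.455 m
Total head H = z + h_f = 6.04 + 1.455 = 7.495 m
P_hyd = ρgQH = 1000·9.81·0.291·7.495 = 21.40 kW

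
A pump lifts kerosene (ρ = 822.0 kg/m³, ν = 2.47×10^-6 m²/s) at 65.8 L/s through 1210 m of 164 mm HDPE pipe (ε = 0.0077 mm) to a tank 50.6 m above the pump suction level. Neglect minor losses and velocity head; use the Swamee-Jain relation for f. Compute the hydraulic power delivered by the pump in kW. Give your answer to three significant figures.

P_hyd ≈ 57.6 kW

V = 4Q/(πD²) = 3.115 m/s; Re = 2.07×10^5; ε/D = 4.70×10^-5; f = 0.01586
h_f = f(L/D)V²/2g = 57.87 m
Total head H = z + h_f = 50.6 + 57.87 = 108.5 m
P_hyd = ρgQH = 822.0·9.81·0.0658·108.5 = 57.55 kW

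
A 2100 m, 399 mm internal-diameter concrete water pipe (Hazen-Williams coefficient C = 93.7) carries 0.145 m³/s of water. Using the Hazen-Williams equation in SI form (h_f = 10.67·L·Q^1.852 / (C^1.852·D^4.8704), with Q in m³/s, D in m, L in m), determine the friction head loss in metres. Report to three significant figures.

h_f ≈ 12.3 m

h_f = 10.67·2100·0.145^1.852 / (93.7^1.852·0.399^4.8704) = 12.27 m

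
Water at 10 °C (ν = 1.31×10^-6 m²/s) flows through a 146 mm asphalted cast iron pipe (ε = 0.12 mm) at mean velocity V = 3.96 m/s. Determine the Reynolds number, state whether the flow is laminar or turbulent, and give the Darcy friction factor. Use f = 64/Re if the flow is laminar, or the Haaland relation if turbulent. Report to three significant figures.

Re = VD/ν = 3.960·0.146/1.31×10^-6 = 4.41×10^5
Re > 4000 → turbulent; ε/D = 8.22×10^-4
Haaland: f = 0.01944

Re ≈ 4.41×10^5; turbulent; f ≈ 0.0194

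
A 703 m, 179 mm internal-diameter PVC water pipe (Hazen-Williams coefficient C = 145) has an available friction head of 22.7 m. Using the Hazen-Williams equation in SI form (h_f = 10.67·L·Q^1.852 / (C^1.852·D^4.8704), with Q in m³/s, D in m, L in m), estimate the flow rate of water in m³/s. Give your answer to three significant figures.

Q ≈ 0.0686 m³/s

Rearranging: Q = [h_f·C^1.852·D^4.8704 / (10.67·L)]^(1/1.852)
Q = [22.7·145^1.852·0.179^4.8704 / (10.67·703)]^0.540 = 0.06860 m³/s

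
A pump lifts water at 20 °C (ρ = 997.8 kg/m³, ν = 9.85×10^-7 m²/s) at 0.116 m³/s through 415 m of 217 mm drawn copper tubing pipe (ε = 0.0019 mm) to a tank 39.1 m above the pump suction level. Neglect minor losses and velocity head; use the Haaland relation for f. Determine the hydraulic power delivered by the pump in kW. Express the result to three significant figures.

V = 4Q/(πD²) = 3.137 m/s; Re = 6.91×10^5; ε/D = 8.76×10^-6; f = 0.01246
h_f = f(L/D)V²/2g = 11.95 m
Total head H = z + h_f = 39.1 + 11.95 = 51.05 m
P_hyd = ρgQH = 997.8·9.81·0.116·51.05 = 57.97 kW

P_hyd ≈ 58.0 kW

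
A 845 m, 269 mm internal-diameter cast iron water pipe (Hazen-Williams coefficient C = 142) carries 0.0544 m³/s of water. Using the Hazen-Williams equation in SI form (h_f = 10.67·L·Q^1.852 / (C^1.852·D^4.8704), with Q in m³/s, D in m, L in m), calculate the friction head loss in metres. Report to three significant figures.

h_f = 10.67·845·0.0544^1.852 / (142^1.852·0.269^4.8704) = 2.539 m

h_f ≈ 2.54 m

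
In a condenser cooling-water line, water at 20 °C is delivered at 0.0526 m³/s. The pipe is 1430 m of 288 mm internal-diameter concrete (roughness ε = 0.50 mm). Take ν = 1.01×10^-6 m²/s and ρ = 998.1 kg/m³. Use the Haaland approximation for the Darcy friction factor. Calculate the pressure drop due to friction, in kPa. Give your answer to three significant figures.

Δp ≈ 37.7 kPa

V = 4Q/(πD²) = 4·0.0526/(π·0.288²) = 0.8074 m/s
Re = VD/ν = 0.8074·0.288/1.01×10^-6 = 2.30×10^5 → turbulent
ε/D = 0.50/288 = 0.00174
Haaland: f = 0.02336
h_f = f(L/D)V²/(2g) = 0.02336·(1430/0.288)·0.8074²/(2·9.81) = 3.855 m
Δp = ρg·h_f = 998.1·9.81·3.855 = 37.74 kPa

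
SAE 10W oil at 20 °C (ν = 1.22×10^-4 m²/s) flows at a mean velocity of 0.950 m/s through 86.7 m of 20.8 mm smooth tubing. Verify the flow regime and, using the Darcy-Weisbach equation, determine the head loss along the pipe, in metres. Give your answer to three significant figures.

h_f ≈ 75.8 m

Re = VD/ν = 0.950·0.02080/1.22×10^-4 = 162 → laminar (Re < 2300)
f = 64/Re = 0.3951
h_f = f(L/D)V²/(2g) = 0.3951·(86.7/0.02080)·0.950²/(2·9.81) = 75.76 m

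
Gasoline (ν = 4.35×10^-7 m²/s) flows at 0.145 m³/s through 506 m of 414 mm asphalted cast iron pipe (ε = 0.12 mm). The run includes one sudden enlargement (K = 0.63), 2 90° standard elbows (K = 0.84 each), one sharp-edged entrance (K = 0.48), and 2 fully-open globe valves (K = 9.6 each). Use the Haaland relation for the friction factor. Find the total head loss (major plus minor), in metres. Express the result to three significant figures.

V = 4Q/(πD²) = 1.077 m/s; V²/2g = 0.05914 m
Re = 1.03×10^6, ε/D = 2.90×10^-4 → f = 0.01549 (Haaland)
Major: h_f = f(L/D)·V²/2g = 0.01549·1222·0.05914 = 1.120 m
Minor: ΣK = 22.0; h_m = ΣK·V²/2g = 1.300 m
Total H_L = 1.120 + 1.300 = 2.420 m

H_L ≈ 2.42 m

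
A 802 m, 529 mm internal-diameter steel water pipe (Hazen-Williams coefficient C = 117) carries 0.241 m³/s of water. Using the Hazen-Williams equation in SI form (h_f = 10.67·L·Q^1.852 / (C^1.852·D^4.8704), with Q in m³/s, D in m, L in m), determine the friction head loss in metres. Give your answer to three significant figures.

h_f ≈ 2.02 m

h_f = 10.67·802·0.241^1.852 / (117^1.852·0.529^4.8704) = 2.016 m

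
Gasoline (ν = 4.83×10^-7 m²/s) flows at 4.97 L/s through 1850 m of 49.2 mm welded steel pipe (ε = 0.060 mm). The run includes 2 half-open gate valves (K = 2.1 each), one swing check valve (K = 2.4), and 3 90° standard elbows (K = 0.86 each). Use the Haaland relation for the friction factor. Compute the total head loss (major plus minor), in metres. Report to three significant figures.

V = 4Q/(πD²) = 2.614 m/s; V²/2g = 0.3483 m
Re = 2.66×10^5, ε/D = 0.00122 → f = 0.02149 (Haaland)
Major: h_f = f(L/D)·V²/2g = 0.02149·37602·0.3483 = 281.5 m
Minor: ΣK = 9.18; h_m = ΣK·V²/2g = 3.198 m
Total H_L = 281.5 + 3.198 = 284.7 m

H_L ≈ 285 m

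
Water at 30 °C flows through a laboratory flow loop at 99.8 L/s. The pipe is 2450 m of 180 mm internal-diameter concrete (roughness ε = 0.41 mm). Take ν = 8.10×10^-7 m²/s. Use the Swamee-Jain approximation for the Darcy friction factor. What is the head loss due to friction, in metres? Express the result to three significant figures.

V = 4Q/(πD²) = 4·0.0998/(π·0.180²) = 3.922 m/s
Re = VD/ν = 3.922·0.180/8.10×10^-7 = 8.72×10^5 → turbulent
ε/D = 0.41/180 = 0.00228
Swamee-Jain: f = 0.02452
h_f = f(L/D)V²/(2g) = 0.02452·(2450/0.180)·3.922²/(2·9.81) = 261.7 m

h_f ≈ 262 m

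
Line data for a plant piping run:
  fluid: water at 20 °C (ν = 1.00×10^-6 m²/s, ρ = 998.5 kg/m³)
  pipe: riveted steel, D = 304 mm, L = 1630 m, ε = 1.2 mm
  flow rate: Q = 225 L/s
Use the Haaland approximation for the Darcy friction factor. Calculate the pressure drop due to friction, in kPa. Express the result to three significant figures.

Δp ≈ 732 kPa

V = 4Q/(πD²) = 4·0.225/(π·0.304²) = 3.100 m/s
Re = VD/ν = 3.100·0.304/1.00×10^-6 = 9.42×10^5 → turbulent
ε/D = 1.2/304 = 0.00395
Haaland: f = 0.02847
h_f = f(L/D)V²/(2g) = 0.02847·(1630/0.304)·3.100²/(2·9.81) = 74.77 m
Δp = ρg·h_f = 998.5·9.81·74.77 = 732.4 kPa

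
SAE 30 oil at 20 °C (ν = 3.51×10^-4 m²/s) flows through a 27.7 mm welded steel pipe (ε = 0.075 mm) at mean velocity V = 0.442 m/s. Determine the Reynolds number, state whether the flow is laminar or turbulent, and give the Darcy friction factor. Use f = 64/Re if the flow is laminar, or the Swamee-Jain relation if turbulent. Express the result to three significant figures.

Re ≈ 34.9; laminar; f = 64/Re ≈ 1.83

Re = VD/ν = 0.4420·0.0277/3.51×10^-4 = 34.9
Re < 2300 → laminar → f = 64/Re = 1.835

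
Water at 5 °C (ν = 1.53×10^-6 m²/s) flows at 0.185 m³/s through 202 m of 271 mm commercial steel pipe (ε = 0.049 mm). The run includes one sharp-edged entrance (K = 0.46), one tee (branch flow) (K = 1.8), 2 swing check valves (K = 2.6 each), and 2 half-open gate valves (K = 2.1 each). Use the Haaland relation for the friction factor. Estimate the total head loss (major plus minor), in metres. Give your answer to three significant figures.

V = 4Q/(πD²) = 3.207 m/s; V²/2g = 0.5243 m
Re = 5.68×10^5, ε/D = 1.81×10^-4 → f = 0.01494 (Haaland)
Major: h_f = f(L/D)·V²/2g = 0.01494·745.4·0.5243 = 5.841 m
Minor: ΣK = 11.7; h_m = ΣK·V²/2g = 6.113 m
Total H_L = 5.841 + 6.113 = 11.95 m

H_L ≈ 12.0 m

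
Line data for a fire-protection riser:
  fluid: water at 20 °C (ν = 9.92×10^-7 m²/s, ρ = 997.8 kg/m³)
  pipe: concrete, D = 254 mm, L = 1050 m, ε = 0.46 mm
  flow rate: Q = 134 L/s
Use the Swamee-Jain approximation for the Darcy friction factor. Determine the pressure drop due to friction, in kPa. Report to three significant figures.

Δp ≈ 335 kPa

V = 4Q/(πD²) = 4·0.134/(π·0.254²) = 2.645 m/s
Re = VD/ν = 2.645·0.254/9.92×10^-7 = 6.77×10^5 → turbulent
ε/D = 0.46/254 = 0.00181
Swamee-Jain: f = 0.02320
h_f = f(L/D)V²/(2g) = 0.02320·(1050/0.254)·2.645²/(2·9.81) = 34.19 m
Δp = ρg·h_f = 997.8·9.81·34.19 = 334.7 kPa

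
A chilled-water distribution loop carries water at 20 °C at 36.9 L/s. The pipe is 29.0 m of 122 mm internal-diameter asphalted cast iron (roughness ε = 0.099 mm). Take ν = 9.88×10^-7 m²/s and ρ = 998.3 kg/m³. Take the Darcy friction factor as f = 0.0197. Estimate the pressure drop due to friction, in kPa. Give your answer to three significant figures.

Δp ≈ 23.3 kPa

V = 4Q/(πD²) = 4·0.0369/(π·0.122²) = 3.157 m/s
h_f = f(L/D)V²/(2g) = 0.01970·(29.0/0.122)·3.157²/(2·9.81) = 2.378 m
Δp = ρg·h_f = 998.3·9.81·2.378 = 23.29 kPa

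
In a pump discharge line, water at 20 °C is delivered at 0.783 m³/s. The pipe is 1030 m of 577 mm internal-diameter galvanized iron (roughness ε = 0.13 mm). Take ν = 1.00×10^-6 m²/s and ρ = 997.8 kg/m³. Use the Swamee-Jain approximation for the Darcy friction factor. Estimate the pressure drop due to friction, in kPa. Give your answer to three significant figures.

V = 4Q/(πD²) = 4·0.783/(π·0.577²) = 2.994 m/s
Re = VD/ν = 2.994·0.577/1.00×10^-6 = 1.73×10^6 → turbulent
ε/D = 0.13/577 = 2.25×10^-4
Swamee-Jain: f = 0.01469
h_f = f(L/D)V²/(2g) = 0.01469·(1030/0.577)·2.994²/(2·9.81) = 11.98 m
Δp = ρg·h_f = 997.8·9.81·11.98 = 117.3 kPa

Δp ≈ 117 kPa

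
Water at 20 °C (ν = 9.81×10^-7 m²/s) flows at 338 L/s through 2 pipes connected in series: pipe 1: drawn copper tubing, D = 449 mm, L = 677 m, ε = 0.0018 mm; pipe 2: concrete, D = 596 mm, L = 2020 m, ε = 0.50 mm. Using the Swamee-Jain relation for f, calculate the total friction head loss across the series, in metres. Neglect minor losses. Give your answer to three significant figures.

H ≈ 9.03 m

Pipe 1: V = 2.135 m/s, Re = 9.77×10^5, ε/D = 4.01×10^-6, f = 0.01175, h_1 = f(L/D)V²/2g = 4.115 m
Pipe 2: V = 1.212 m/s, Re = 7.36×10^5, ε/D = 8.39×10^-4, f = 0.01939, h_2 = f(L/D)V²/2g = 4.918 m
Series → Q common, losses add: H = Σh = 9.033 m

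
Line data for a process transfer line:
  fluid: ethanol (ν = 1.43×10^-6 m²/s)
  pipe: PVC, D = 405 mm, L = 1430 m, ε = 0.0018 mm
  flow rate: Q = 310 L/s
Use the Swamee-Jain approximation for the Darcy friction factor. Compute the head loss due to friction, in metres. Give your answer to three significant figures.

V = 4Q/(πD²) = 4·0.310/(π·0.405²) = 2.406 m/s
Re = VD/ν = 2.406·0.405/1.43×10^-6 = 6.82×10^5 → turbulent
ε/D = 0.0018/405 = 4.44×10^-6
Swamee-Jain: f = 0.01248
h_f = f(L/D)V²/(2g) = 0.01248·(1430/0.405)·2.406²/(2·9.81) = 13.01 m

h_f ≈ 13.0 m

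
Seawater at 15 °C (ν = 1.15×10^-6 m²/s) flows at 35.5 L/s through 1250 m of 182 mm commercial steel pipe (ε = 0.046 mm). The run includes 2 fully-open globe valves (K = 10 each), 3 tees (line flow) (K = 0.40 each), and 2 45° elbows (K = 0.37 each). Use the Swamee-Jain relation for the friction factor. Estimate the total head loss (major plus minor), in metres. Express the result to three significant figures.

V = 4Q/(πD²) = 1.365 m/s; V²/2g = 0.09491 m
Re = 2.16×10^5, ε/D = 2.53×10^-4 → f = 0.01733 (Swamee-Jain)
Major: h_f = f(L/D)·V²/2g = 0.01733·6868·0.09491 = 11.29 m
Minor: ΣK = 21.9; h_m = ΣK·V²/2g = 2.082 m
Total H_L = 11.29 + 2.082 = 13.38 m

H_L ≈ 13.4 m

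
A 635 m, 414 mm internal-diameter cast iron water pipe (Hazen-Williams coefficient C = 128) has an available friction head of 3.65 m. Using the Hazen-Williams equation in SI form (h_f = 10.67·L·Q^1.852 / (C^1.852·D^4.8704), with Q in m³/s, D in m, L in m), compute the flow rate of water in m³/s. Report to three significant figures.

Rearranging: Q = [h_f·C^1.852·D^4.8704 / (10.67·L)]^(1/1.852)
Q = [3.65·128^1.852·0.414^4.8704 / (10.67·635)]^0.540 = 0.2163 m³/s

Q ≈ 0.216 m³/s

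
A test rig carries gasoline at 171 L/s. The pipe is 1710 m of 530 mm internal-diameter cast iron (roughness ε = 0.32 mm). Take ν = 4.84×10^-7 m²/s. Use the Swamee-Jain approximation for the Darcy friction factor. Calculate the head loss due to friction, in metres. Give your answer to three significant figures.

V = 4Q/(πD²) = 4·0.171/(π·0.530²) = 0.7751 m/s
Re = VD/ν = 0.7751·0.530/4.84×10^-7 = 8.49×10^5 → turbulent
ε/D = 0.32/530 = 6.04×10^-4
Swamee-Jain: f = 0.01805
h_f = f(L/D)V²/(2g) = 0.01805·(1710/0.530)·0.7751²/(2·9.81) = 1.783 m

h_f ≈ 1.78 m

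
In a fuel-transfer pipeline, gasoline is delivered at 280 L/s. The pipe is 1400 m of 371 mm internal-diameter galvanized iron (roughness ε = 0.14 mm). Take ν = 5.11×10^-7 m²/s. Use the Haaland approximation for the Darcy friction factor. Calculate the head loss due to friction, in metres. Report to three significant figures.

h_f ≈ 20.7 m

V = 4Q/(πD²) = 4·0.280/(π·0.371²) = 2.590 m/s
Re = VD/ν = 2.590·0.371/5.11×10^-7 = 1.88×10^6 → turbulent
ε/D = 0.14/371 = 3.77×10^-4
Haaland: f = 0.01602
h_f = f(L/D)V²/(2g) = 0.01602·(1400/0.371)·2.590²/(2·9.81) = 20.67 m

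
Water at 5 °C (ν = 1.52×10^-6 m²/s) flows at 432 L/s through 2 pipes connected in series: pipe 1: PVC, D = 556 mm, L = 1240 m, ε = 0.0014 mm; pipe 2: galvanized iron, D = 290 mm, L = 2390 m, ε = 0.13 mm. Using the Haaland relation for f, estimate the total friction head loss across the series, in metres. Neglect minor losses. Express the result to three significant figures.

H ≈ 305 m

Pipe 1: V = 1.779 m/s, Re = 6.51×10^5, ε/D = 2.52×10^-6, f = 0.01250, h_1 = f(L/D)V²/2g = 4.499 m
Pipe 2: V = 6.540 m/s, Re = 1.25×10^6, ε/D = 4.48×10^-4, f = 0.01672, h_2 = f(L/D)V²/2g = 300.3 m
Series → Q common, losses add: H = Σh = 304.8 m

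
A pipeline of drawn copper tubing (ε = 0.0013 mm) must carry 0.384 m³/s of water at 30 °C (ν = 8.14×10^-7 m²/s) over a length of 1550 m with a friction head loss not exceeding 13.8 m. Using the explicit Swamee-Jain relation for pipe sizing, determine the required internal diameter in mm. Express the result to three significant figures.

Swamee-Jain (Type III): D = 0.66·[ε^1.25·(LQ²/(gh_f))^4.75 + ν·Q^9.4·(L/(gh_f))^5.2]^0.04
LQ²/(gh_f) = 1.688; L/(gh_f) = 11.45
Term 1 = ε^1.25·(…)^4.75 = 5.28×10^-7; Term 2 = ν·Q^9.4·(…)^5.2 = 3.23×10^-5
D = 0.66·(5.28×10^-7 + 3.23×10^-5)^0.04 = 0.4367 m = 437 mm
Check: V = 2.56 m/s, Re = 1.38×10^6, f = 0.01110, h_f = 13.2 m ≈ 13.8 m ✓

D ≈ 437 mm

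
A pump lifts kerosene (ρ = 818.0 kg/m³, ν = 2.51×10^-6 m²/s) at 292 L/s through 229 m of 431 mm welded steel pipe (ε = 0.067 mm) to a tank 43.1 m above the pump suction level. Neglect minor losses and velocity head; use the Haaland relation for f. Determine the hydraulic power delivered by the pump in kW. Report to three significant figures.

V = 4Q/(πD²) = 2.001 m/s; Re = 3.44×10^5; ε/D = 1.55×10^-4; f = 0.01545
h_f = f(L/D)V²/2g = 1.676 m
Total head H = z + h_f = 43.1 + 1.676 = 44.78 m
P_hyd = ρgQH = 818.0·9.81·0.292·44.78 = 104.9 kW

P_hyd ≈ 105 kW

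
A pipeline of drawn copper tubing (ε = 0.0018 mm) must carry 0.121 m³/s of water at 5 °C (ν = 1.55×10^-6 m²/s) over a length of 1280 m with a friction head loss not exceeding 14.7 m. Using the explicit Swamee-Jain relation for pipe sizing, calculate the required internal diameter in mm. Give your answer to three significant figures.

Swamee-Jain (Type III): D = 0.66·[ε^1.25·(LQ²/(gh_f))^4.75 + ν·Q^9.4·(L/(gh_f))^5.2]^0.04
LQ²/(gh_f) = 0.1300; L/(gh_f) = 8.876
Term 1 = ε^1.25·(…)^4.75 = 4.07×10^-12; Term 2 = ν·Q^9.4·(…)^5.2 = 3.16×10^-10
D = 0.66·(4.07×10^-12 + 3.16×10^-10)^0.04 = 0.2753 m = 275 mm
Check: V = 2.03 m/s, Re = 3.61×10^5, f = 0.01397, h_f = 13.7 m ≈ 14.7 m ✓

D ≈ 275 mm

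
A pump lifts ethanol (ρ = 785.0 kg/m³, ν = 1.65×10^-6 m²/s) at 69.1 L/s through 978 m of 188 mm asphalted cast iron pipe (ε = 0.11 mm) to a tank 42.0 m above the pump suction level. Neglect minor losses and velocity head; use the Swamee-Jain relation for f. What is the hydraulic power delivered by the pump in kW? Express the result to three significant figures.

P_hyd ≈ 38.8 kW

V = 4Q/(πD²) = 2.489 m/s; Re = 2.84×10^5; ε/D = 5.85×10^-4; f = 0.01887
h_f = f(L/D)V²/2g = 31.00 m
Total head H = z + h_f = 42.0 + 31.00 = 73.00 m
P_hyd = ρgQH = 785.0·9.81·0.0691·73.00 = 38.85 kW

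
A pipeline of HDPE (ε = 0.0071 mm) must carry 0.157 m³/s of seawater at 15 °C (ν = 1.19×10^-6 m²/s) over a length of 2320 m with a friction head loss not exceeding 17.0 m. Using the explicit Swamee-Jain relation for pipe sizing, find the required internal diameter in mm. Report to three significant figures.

Swamee-Jain (Type III): D = 0.66·[ε^1.25·(LQ²/(gh_f))^4.75 + ν·Q^9.4·(L/(gh_f))^5.2]^0.04
LQ²/(gh_f) = 0.3429; L/(gh_f) = 13.91
Term 1 = ε^1.25·(…)^4.75 = 2.27×10^-9; Term 2 = ν·Q^9.4·(…)^5.2 = 2.90×10^-8
D = 0.66·(2.27×10^-9 + 2.90×10^-8)^0.04 = 0.3306 m = 331 mm
Check: V = 1.83 m/s, Re = 5.08×10^5, f = 0.01339, h_f = 16.0 m ≈ 17.0 m ✓

D ≈ 331 mm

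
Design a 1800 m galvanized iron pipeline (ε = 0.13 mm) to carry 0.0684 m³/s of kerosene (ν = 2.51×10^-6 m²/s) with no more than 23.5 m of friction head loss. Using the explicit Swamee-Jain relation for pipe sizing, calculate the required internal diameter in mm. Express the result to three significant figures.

Swamee-Jain (Type III): D = 0.66·[ε^1.25·(LQ²/(gh_f))^4.75 + ν·Q^9.4·(L/(gh_f))^5.2]^0.04
LQ²/(gh_f) = 0.03653; L/(gh_f) = 7.808
Term 1 = ε^1.25·(…)^4.75 = 2.07×10^-12; Term 2 = ν·Q^9.4·(…)^5.2 = 1.23×10^-12
D = 0.66·(2.07×10^-12 + 1.23×10^-12)^0.04 = 0.2292 m = 229 mm
Check: V = 1.66 m/s, Re = 1.51×10^5, f = 0.01978, h_f = 21.7 m ≈ 23.5 m ✓

D ≈ 229 mm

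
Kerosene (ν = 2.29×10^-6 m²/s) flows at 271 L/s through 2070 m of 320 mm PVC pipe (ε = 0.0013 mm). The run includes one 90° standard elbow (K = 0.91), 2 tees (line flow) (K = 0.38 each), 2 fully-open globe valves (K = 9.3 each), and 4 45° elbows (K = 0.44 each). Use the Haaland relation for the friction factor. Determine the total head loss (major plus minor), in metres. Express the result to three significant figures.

V = 4Q/(πD²) = 3.370 m/s; V²/2g = 0.5787 m
Re = 4.71×10^5, ε/D = 4.06×10^-6 → f = 0.01325 (Haaland)
Major: h_f = f(L/D)·V²/2g = 0.01325·6469·0.5787 = 49.59 m
Minor: ΣK = 22.0; h_m = ΣK·V²/2g = 12.75 m
Total H_L = 49.59 + 12.75 = 62.34 m

H_L ≈ 62.3 m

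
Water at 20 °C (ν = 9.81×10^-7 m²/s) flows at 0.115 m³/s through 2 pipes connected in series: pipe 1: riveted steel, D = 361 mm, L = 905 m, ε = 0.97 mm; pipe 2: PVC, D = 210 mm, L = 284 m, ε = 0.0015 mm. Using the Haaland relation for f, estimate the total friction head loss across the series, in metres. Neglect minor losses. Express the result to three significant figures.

H ≈ 13.6 m

Pipe 1: V = 1.124 m/s, Re = 4.13×10^5, ε/D = 0.00269, f = 0.02574, h_1 = f(L/D)V²/2g = 4.152 m
Pipe 2: V = 3.320 m/s, Re = 7.11×10^5, ε/D = 7.14×10^-6, f = 0.01238, h_2 = f(L/D)V²/2g = 9.407 m
Series → Q common, losses add: H = Σh = 13.56 m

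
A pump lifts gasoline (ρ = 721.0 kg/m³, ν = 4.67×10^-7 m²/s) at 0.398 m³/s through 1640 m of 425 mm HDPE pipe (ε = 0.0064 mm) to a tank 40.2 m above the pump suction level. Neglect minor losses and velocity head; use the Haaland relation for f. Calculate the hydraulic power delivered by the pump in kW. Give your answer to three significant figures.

P_hyd ≈ 159 kW

V = 4Q/(πD²) = 2.806 m/s; Re = 2.55×10^6; ε/D = 1.51×10^-5; f = 0.01048
h_f = f(L/D)V²/2g = 16.22 m
Total head H = z + h_f = 40.2 + 16.22 = 56.42 m
P_hyd = ρgQH = 721.0·9.81·0.398·56.42 = 158.8 kW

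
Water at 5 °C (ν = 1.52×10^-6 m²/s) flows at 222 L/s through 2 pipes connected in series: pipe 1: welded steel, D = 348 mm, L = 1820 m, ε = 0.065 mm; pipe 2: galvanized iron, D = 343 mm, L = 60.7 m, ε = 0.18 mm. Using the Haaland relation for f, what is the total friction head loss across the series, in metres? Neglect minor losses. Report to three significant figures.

Pipe 1: V = 2.334 m/s, Re = 5.34×10^5, ε/D = 1.87×10^-4, f = 0.01508, h_1 = f(L/D)V²/2g = 21.90 m
Pipe 2: V = 2.403 m/s, Re = 5.42×10^5, ε/D = 5.25×10^-4, f = 0.01767, h_2 = f(L/D)V²/2g = 0.9202 m
Series → Q common, losses add: H = Σh = 22.82 m

H ≈ 22.8 m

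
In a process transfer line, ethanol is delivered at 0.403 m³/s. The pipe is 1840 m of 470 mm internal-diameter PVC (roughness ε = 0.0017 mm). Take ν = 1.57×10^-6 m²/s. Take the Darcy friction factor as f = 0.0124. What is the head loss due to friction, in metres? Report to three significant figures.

V = 4Q/(πD²) = 4·0.403/(π·0.470²) = 2.323 m/s
h_f = f(L/D)V²/(2g) = 0.01240·(1840/0.470)·2.323²/(2·9.81) = 13.35 m

h_f ≈ 13.4 m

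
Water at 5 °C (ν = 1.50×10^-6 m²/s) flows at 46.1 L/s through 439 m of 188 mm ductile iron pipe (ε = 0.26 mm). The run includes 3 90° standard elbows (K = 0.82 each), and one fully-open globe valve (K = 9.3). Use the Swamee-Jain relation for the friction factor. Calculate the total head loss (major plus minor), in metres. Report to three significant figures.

H_L ≈ 9.05 m

V = 4Q/(πD²) = 1.661 m/s; V²/2g = 0.1406 m
Re = 2.08×10^5, ε/D = 0.00138 → f = 0.02254 (Swamee-Jain)
Major: h_f = f(L/D)·V²/2g = 0.02254·2335·0.1406 = 7.400 m
Minor: ΣK = 11.8; h_m = ΣK·V²/2g = 1.653 m
Total H_L = 7.400 + 1.653 = 9.053 m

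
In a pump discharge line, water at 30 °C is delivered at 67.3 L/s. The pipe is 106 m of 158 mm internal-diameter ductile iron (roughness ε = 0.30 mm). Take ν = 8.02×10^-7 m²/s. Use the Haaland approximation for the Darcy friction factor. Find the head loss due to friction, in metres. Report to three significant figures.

h_f ≈ 9.43 m

V = 4Q/(πD²) = 4·0.0673/(π·0.158²) = 3.433 m/s
Re = VD/ν = 3.433·0.158/8.02×10^-7 = 6.76×10^5 → turbulent
ε/D = 0.30/158 = 0.00190
Haaland: f = 0.02339
h_f = f(L/D)V²/(2g) = 0.02339·(106/0.158)·3.433²/(2·9.81) = 9.425 m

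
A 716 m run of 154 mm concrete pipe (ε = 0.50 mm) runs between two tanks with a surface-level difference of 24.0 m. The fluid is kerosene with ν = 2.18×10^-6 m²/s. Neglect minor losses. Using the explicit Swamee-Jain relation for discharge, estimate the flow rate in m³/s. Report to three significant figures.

Q ≈ 0.0356 m³/s

Swamee-Jain (Type II): Q = -0.965·√(gD⁵h_f/L)·ln[ε/(3.7D) + √(3.17ν²L/(gD³h_f))]
√(gD⁵h_f/L) = √(9.81·0.154⁵·24.0/716) = 0.005337
ε/(3.7D) = 8.78×10^-4; √(3.17ν²L/(gD³h_f)) = 1.12×10^-4
Q = -0.965·0.005337·ln(9.895×10^-4) = 0.03563 m³/s
Check: V = 1.91 m/s, Re = 1.35×10^5, f = 0.02791, h_f = 24.2 m ≈ 24.0 m ✓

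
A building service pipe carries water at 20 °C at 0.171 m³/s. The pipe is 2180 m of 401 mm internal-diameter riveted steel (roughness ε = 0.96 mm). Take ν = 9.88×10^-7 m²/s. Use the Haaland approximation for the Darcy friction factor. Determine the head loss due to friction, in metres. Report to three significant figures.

h_f ≈ 12.6 m

V = 4Q/(πD²) = 4·0.171/(π·0.401²) = 1.354 m/s
Re = VD/ν = 1.354·0.401/9.88×10^-7 = 5.50×10^5 → turbulent
ε/D = 0.96/401 = 0.00239
Haaland: f = 0.02489
h_f = f(L/D)V²/(2g) = 0.02489·(2180/0.401)·1.354²/(2·9.81) = 12.64 m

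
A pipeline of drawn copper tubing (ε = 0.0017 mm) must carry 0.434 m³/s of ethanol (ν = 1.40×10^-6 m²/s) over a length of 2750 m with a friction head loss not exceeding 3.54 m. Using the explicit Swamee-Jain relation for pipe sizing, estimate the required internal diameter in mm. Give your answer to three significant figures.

D ≈ 698 mm

Swamee-Jain (Type III): D = 0.66·[ε^1.25·(LQ²/(gh_f))^4.75 + ν·Q^9.4·(L/(gh_f))^5.2]^0.04
LQ²/(gh_f) = 14.92; L/(gh_f) = 79.19
Term 1 = ε^1.25·(…)^4.75 = 0.0231; Term 2 = ν·Q^9.4·(…)^5.2 = 4.09
D = 0.66·(0.0231 + 4.09)^0.04 = 0.6984 m = 698 mm
Check: V = 1.13 m/s, Re = 5.65×10^5, f = 0.01285, h_f = 3.31 m ≈ 3.54 m ✓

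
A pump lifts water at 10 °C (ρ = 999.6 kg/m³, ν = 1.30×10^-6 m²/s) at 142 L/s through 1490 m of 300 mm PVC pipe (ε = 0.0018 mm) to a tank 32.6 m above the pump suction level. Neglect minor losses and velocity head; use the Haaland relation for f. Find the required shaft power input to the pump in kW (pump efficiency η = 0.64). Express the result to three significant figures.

P_shaft ≈ 101 kW

V = 4Q/(πD²) = 2.009 m/s; Re = 4.64×10^5; ε/D = 6.00×10^-6; f = 0.01330
h_f = f(L/D)V²/2g = 13.59 m
Total head H = z + h_f = 32.6 + 13.59 = 46.19 m
P_hyd = ρgQH = 999.6·9.81·0.142·46.19 = 64.32 kW
P_shaft = P_hyd/η = 64.32/0.64 = 100.5 kW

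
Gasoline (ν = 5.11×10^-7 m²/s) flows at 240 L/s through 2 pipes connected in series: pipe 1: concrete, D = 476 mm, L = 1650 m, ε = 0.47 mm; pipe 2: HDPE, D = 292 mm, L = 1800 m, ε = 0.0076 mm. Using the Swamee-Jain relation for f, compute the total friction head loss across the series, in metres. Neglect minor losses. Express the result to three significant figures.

Pipe 1: V = 1.349 m/s, Re = 1.26×10^6, ε/D = 9.87×10^-4, f = 0.01990, h_1 = f(L/D)V²/2g = 6.395 m
Pipe 2: V = 3.584 m/s, Re = 2.05×10^6, ε/D = 2.60×10^-5, f = 0.01122, h_2 = f(L/D)V²/2g = 45.27 m
Series → Q common, losses add: H = Σh = 51.67 m

H ≈ 51.7 m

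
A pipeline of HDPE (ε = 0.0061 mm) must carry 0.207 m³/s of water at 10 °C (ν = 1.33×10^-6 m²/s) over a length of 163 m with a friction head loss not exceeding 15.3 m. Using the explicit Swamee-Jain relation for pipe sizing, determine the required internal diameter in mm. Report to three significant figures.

Swamee-Jain (Type III): D = 0.66·[ε^1.25·(LQ²/(gh_f))^4.75 + ν·Q^9.4·(L/(gh_f))^5.2]^0.04
LQ²/(gh_f) = 0.04653; L/(gh_f) = 1.086
Term 1 = ε^1.25·(…)^4.75 = 1.42×10^-13; Term 2 = ν·Q^9.4·(…)^5.2 = 7.59×10^-13
D = 0.66·(1.42×10^-13 + 7.59×10^-13)^0.04 = 0.2176 m = 218 mm
Check: V = 5.56 m/s, Re = 9.11×10^5, f = 0.01241, h_f = 14.7 m ≈ 15.3 m ✓

D ≈ 218 mm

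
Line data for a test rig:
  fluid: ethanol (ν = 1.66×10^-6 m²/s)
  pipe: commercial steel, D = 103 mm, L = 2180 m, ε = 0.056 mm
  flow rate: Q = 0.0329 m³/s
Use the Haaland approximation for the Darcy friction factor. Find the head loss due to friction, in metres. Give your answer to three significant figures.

h_f ≈ 312 m

V = 4Q/(πD²) = 4·0.0329/(π·0.103²) = 3.948 m/s
Re = VD/ν = 3.948·0.103/1.66×10^-6 = 2.45×10^5 → turbulent
ε/D = 0.056/103 = 5.44×10^-4
Haaland: f = 0.01857
h_f = f(L/D)V²/(2g) = 0.01857·(2180/0.103)·3.948²/(2·9.81) = 312.3 m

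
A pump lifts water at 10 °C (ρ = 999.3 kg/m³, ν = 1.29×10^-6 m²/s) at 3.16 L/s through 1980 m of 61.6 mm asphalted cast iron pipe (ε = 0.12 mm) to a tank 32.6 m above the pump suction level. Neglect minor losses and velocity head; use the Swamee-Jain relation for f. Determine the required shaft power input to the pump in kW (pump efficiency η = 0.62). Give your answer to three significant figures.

V = 4Q/(πD²) = 1.060 m/s; Re = 5.06×10^4; ε/D = 0.00195; f = 0.02662
h_f = f(L/D)V²/2g = 49.02 m
Total head H = z + h_f = 32.6 + 49.02 = 81.62 m
P_hyd = ρgQH = 999.3·9.81·0.00316·81.62 = 2.528 kW
P_shaft = P_hyd/η = 2.528/0.62 = 4.078 kW

P_shaft ≈ 4.08 kW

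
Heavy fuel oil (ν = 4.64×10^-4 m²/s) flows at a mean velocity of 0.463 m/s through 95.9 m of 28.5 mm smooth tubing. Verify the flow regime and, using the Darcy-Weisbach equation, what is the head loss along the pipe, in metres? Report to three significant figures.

h_f ≈ 82.7 m

Re = VD/ν = 0.463·0.02850/4.64×10^-4 = 28.4 → laminar (Re < 2300)
f = 64/Re = 2.250
h_f = f(L/D)V²/(2g) = 2.250·(95.9/0.02850)·0.463²/(2·9.81) = 82.74 m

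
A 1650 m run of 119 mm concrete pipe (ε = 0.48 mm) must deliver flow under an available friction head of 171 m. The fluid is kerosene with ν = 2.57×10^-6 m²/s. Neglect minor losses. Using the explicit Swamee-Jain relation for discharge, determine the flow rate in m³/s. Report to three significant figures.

Q ≈ 0.0320 m³/s

Swamee-Jain (Type II): Q = -0.965·√(gD⁵h_f/L)·ln[ε/(3.7D) + √(3.17ν²L/(gD³h_f))]
√(gD⁵h_f/L) = √(9.81·0.119⁵·171/1650) = 0.004926
ε/(3.7D) = 0.00109; √(3.17ν²L/(gD³h_f)) = 1.11×10^-4
Q = -0.965·0.004926·ln(0.001201) = 0.03196 m³/s
Check: V = 2.87 m/s, Re = 1.33×10^5, f = 0.02952, h_f = 172 m ≈ 171 m ✓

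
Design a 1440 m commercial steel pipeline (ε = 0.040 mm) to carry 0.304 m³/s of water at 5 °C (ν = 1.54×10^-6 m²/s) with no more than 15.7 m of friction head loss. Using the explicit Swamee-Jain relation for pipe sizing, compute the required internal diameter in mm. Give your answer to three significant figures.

Swamee-Jain (Type III): D = 0.66·[ε^1.25·(LQ²/(gh_f))^4.75 + ν·Q^9.4·(L/(gh_f))^5.2]^0.04
LQ²/(gh_f) = 0.8641; L/(gh_f) = 9.350
Term 1 = ε^1.25·(…)^4.75 = 1.59×10^-6; Term 2 = ν·Q^9.4·(…)^5.2 = 2.37×10^-6
D = 0.66·(1.59×10^-6 + 2.37×10^-6)^0.04 = 0.4013 m = 401 mm
Check: V = 2.40 m/s, Re = 6.26×10^5, f = 0.01411, h_f = 14.9 m ≈ 15.7 m ✓

D ≈ 401 mm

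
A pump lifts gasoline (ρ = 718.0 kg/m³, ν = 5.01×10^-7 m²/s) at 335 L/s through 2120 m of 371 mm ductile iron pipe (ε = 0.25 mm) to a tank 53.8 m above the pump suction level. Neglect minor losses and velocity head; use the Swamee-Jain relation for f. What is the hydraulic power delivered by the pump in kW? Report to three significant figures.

V = 4Q/(πD²) = 3.099 m/s; Re = 2.29×10^6; ε/D = 6.74×10^-4; f = 0.01812
h_f = f(L/D)V²/2g = 50.68 m
Total head H = z + h_f = 53.8 + 50.68 = 104.5 m
P_hyd = ρgQH = 718.0·9.81·0.335·104.5 = 246.5 kW

P_hyd ≈ 247 kW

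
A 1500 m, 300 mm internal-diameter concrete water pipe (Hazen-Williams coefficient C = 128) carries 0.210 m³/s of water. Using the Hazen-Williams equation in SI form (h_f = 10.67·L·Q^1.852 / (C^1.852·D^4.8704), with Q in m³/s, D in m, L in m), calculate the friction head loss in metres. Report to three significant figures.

h_f ≈ 39.2 m

h_f = 10.67·1500·0.210^1.852 / (128^1.852·0.300^4.8704) = 39.18 m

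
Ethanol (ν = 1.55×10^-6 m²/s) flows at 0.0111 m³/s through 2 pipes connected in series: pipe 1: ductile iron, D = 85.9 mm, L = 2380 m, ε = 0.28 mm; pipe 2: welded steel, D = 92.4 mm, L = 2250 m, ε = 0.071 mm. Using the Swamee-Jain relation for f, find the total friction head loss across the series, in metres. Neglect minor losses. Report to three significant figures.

Pipe 1: V = 1.915 m/s, Re = 1.06×10^5, ε/D = 0.00326, f = 0.02820, h_1 = f(L/D)V²/2g = 146.1 m
Pipe 2: V = 1.655 m/s, Re = 9.87×10^4, ε/D = 7.68×10^-4, f = 0.02153, h_2 = f(L/D)V²/2g = 73.23 m
Series → Q common, losses add: H = Σh = 219.3 m

H ≈ 219 m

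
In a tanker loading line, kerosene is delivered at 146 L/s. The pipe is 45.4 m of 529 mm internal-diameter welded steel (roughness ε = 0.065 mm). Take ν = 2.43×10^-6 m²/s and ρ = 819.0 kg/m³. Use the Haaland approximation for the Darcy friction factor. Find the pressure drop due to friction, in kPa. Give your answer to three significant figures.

V = 4Q/(πD²) = 4·0.146/(π·0.529²) = 0.6643 m/s
Re = VD/ν = 0.6643·0.529/2.43×10^-6 = 1.45×10^5 → turbulent
ε/D = 0.065/529 = 1.23×10^-4
Haaland: f = 0.01722
h_f = f(L/D)V²/(2g) = 0.01722·(45.4/0.529)·0.6643²/(2·9.81) = 0.03324 m
Δp = ρg·h_f = 819.0·9.81·0.03324 = 0.2670 kPa

Δp ≈ 0.267 kPa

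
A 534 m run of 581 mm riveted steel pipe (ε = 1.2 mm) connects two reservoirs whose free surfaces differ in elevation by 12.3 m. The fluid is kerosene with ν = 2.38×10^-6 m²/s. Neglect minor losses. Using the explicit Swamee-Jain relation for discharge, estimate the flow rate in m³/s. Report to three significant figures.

Q ≈ 0.880 m³/s

Swamee-Jain (Type II): Q = -0.965·√(gD⁵h_f/L)·ln[ε/(3.7D) + √(3.17ν²L/(gD³h_f))]
√(gD⁵h_f/L) = √(9.81·0.581⁵·12.3/534) = 0.1223
ε/(3.7D) = 5.58×10^-4; √(3.17ν²L/(gD³h_f)) = 2.01×10^-5
Q = -0.965·0.1223·ln(5.783×10^-4) = 0.8799 m³/s
Check: V = 3.32 m/s, Re = 8.10×10^5, f = 0.02393, h_f = 12.3 m ≈ 12.3 m ✓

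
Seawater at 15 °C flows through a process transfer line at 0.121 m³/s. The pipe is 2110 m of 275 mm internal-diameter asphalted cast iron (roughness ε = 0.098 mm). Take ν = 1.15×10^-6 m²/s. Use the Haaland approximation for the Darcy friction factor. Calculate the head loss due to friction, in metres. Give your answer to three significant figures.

h_f ≈ 27.0 m

V = 4Q/(πD²) = 4·0.121/(π·0.275²) = 2.037 m/s
Re = VD/ν = 2.037·0.275/1.15×10^-6 = 4.87×10^5 → turbulent
ε/D = 0.098/275 = 3.56×10^-4
Haaland: f = 0.01662
h_f = f(L/D)V²/(2g) = 0.01662·(2110/0.275)·2.037²/(2·9.81) = 26.97 m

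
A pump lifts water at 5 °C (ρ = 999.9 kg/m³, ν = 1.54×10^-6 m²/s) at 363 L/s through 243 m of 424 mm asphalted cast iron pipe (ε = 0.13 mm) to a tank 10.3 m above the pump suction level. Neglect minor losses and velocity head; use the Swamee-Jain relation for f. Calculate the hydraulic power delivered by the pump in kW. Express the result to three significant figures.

V = 4Q/(πD²) = 2.571 m/s; Re = 7.08×10^5; ε/D = 3.07×10^-4; f = 0.01608
h_f = f(L/D)V²/2g = 3.105 m
Total head H = z + h_f = 10.3 + 3.105 = 13.40 m
P_hyd = ρgQH = 999.9·9.81·0.363·13.40 = 47.73 kW

P_hyd ≈ 47.7 kW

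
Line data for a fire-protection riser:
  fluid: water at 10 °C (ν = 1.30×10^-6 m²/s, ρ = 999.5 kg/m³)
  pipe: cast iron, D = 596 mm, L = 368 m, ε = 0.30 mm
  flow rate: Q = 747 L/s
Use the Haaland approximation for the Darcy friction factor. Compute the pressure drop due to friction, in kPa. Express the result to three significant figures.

V = 4Q/(πD²) = 4·0.747/(π·0.596²) = 2.678 m/s
Re = VD/ν = 2.678·0.596/1.30×10^-6 = 1.23×10^6 → turbulent
ε/D = 0.30/596 = 5.03×10^-4
Haaland: f = 0.01712
h_f = f(L/D)V²/(2g) = 0.01712·(368/0.596)·2.678²/(2·9.81) = 3.862 m
Δp = ρg·h_f = 999.5·9.81·3.862 = 37.87 kPa

Δp ≈ 37.9 kPa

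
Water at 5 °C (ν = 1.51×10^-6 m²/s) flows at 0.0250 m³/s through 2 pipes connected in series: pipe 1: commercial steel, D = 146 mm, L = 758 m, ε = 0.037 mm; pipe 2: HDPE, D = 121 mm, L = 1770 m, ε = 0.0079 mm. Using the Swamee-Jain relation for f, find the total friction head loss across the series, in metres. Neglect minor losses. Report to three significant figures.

H ≈ 68.9 m

Pipe 1: V = 1.493 m/s, Re = 1.44×10^5, ε/D = 2.53×10^-4, f = 0.01825, h_1 = f(L/D)V²/2g = 10.77 m
Pipe 2: V = 2.174 m/s, Re = 1.74×10^5, ε/D = 6.53×10^-5, f = 0.01649, h_2 = f(L/D)V²/2g = 58.12 m
Series → Q common, losses add: H = Σh = 68.88 m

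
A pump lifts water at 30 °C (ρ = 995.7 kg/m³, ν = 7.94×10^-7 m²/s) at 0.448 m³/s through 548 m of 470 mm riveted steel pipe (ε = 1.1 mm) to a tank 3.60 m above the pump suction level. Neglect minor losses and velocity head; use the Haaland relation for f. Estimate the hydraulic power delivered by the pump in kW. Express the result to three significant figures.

V = 4Q/(πD²) = 2.582 m/s; Re = 1.53×10^6; ε/D = 0.00234; f = 0.02458
h_f = f(L/D)V²/2g = 9.738 m
Total head H = z + h_f = 3.60 + 9.738 = 13.34 m
P_hyd = ρgQH = 995.7·9.81·0.448·13.34 = 58.37 kW

P_hyd ≈ 58.4 kW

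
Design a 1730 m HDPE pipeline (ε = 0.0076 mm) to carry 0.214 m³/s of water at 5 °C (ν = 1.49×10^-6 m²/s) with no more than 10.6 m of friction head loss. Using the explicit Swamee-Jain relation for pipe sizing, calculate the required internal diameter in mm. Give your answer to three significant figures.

Swamee-Jain (Type III): D = 0.66·[ε^1.25·(LQ²/(gh_f))^4.75 + ν·Q^9.4·(L/(gh_f))^5.2]^0.04
LQ²/(gh_f) = 0.7619; L/(gh_f) = 16.64
Term 1 = ε^1.25·(…)^4.75 = 1.10×10^-7; Term 2 = ν·Q^9.4·(…)^5.2 = 1.69×10^-6
D = 0.66·(1.10×10^-7 + 1.69×10^-6)^0.04 = 0.3888 m = 389 mm
Check: V = 1.80 m/s, Re = 4.70×10^5, f = 0.01353, h_f = 9.97 m ≈ 10.6 m ✓

D ≈ 389 mm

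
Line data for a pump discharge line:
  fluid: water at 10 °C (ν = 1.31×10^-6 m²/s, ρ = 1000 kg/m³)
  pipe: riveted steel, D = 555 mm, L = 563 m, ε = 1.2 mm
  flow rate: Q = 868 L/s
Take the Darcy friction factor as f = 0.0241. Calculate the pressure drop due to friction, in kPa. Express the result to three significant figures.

Δp ≈ 157 kPa

V = 4Q/(πD²) = 4·0.868/(π·0.555²) = 3.588 m/s
h_f = f(L/D)V²/(2g) = 0.02410·(563/0.555)·3.588²/(2·9.81) = 16.04 m
Δp = ρg·h_f = 1000·9.81·16.04 = 157.4 kPa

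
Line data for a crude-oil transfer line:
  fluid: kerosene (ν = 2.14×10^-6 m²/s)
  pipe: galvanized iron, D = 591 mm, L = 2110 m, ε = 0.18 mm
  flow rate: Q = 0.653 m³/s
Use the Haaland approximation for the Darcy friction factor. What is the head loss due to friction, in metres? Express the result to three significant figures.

V = 4Q/(πD²) = 4·0.653/(π·0.591²) = 2.380 m/s
Re = VD/ν = 2.380·0.591/2.14×10^-6 = 6.57×10^5 → turbulent
ε/D = 0.18/591 = 3.05×10^-4
Haaland: f = 0.01594
h_f = f(L/D)V²/(2g) = 0.01594·(2110/0.591)·2.380²/(2·9.81) = 16.43 m

h_f ≈ 16.4 m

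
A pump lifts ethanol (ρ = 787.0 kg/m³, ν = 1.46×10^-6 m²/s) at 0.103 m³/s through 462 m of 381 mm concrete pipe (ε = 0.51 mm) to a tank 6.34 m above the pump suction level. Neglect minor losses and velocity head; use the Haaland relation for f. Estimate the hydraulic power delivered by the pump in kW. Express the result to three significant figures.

P_hyd ≈ 5.93 kW

V = 4Q/(πD²) = 0.9034 m/s; Re = 2.36×10^5; ε/D = 0.00134; f = 0.02203
h_f = f(L/D)V²/2g = 1.111 m
Total head H = z + h_f = 6.34 + 1.111 = 7.451 m
P_hyd = ρgQH = 787.0·9.81·0.103·7.451 = 5.925 kW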